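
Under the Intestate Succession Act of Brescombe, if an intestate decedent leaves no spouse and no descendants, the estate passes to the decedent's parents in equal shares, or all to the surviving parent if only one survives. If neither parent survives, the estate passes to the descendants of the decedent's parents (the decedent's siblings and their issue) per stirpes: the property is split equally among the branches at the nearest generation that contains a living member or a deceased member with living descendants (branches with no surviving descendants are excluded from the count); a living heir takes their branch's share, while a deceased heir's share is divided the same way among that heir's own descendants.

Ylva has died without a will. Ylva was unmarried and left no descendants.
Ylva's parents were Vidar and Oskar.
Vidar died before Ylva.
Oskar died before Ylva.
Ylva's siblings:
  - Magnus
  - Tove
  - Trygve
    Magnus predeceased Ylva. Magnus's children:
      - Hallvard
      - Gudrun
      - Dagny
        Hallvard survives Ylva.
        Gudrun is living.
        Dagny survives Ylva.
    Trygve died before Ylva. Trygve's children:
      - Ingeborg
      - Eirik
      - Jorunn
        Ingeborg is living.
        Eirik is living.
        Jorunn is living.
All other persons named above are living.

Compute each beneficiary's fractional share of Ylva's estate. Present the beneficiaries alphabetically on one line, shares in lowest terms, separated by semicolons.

Dagny 1/9; Eirik 1/9; Gudrun 1/9; Hallvard 1/9; Ingeborg 1/9; Jorunn 1/9; Tove 1/3

Neither parent survives and there are no descendants, so the estate passes to Ylva's siblings and their issue per stirpes.
The estate is divided into 3 equal shares of 1/3 among Magnus, Tove, Trygve.
Magnus predeceased; the 1/3 allotted to Magnus's branch passes to Magnus's issue by representation.
The 1/3 is divided into 3 equal shares of 1/9 among Hallvard, Gudrun, Dagny.
Hallvard is living and takes 1/9.
Gudrun is living and takes 1/9.
Dagny is living and takes 1/9.
Tove is living and takes 1/3.
Trygve predeceased; the 1/3 allotted to Trygve's branch passes to Trygve's issue by representation.
The 1/3 is divided into 3 equal shares of 1/9 among Ingeborg, Eirik, Jorunn.
Ingeborg is living and takes 1/9.
Eirik is living and takes 1/9.
Jorunn is living and takes 1/9.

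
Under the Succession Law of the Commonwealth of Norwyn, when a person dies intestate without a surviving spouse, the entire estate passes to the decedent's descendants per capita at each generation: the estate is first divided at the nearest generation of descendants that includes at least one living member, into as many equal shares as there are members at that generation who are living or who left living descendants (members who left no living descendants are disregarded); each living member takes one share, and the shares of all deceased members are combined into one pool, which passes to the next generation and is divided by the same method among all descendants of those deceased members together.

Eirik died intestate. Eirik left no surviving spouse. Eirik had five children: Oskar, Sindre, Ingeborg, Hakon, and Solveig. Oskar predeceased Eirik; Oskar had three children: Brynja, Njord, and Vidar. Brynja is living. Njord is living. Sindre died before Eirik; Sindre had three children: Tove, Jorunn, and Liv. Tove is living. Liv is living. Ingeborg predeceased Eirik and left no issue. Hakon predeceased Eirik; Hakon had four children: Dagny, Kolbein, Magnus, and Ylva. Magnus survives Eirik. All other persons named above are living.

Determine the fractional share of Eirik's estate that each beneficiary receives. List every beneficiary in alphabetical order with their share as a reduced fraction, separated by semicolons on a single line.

Brynja 3/40; Dagny 3/40; Jorunn 3/40; Kolbein 3/40; Liv 3/40; Magnus 3/40; Njord 3/40; Solveig 1/4; Tove 3/40; Vidar 3/40; Ylva 3/40

There is no surviving spouse, so the entire estate passes to Eirik's descendants per capita at each generation.
At generation 1 (Oskar, Sindre, Hakon, Solveig) there are 4 shares of (1)/4 = 1/4 each.
Living: Solveig — each takes 1/4.
Deceased: Oskar, Sindre, and Hakon. Their combined 3/4 is pooled and carried to generation 2.
At generation 2 (Brynja, Njord, Vidar, Tove, Jorunn, Liv, Dagny, Kolbein, Magnus, Ylva) there are 10 shares of (3/4)/10 = 3/40 each.
Living: Brynja, Njord, Vidar, Tove, Jorunn, Liv, Dagny, Kolbein, Magnus, and Ylva — each takes 3/40.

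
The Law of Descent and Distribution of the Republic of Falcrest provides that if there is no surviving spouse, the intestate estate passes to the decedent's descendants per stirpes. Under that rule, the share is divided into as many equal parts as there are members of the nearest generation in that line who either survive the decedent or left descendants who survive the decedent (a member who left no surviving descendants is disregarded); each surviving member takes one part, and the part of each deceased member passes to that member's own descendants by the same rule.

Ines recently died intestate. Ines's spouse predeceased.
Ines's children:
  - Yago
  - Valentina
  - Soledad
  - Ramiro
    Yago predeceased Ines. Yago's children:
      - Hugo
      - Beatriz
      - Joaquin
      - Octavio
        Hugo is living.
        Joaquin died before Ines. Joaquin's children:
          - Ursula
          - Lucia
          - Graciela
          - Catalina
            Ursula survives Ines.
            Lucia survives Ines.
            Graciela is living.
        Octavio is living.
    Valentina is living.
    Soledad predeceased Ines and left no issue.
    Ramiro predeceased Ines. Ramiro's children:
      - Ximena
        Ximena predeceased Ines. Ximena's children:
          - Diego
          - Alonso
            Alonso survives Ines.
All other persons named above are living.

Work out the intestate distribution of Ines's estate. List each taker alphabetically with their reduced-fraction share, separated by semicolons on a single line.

Alonso 1/6; Beatriz 1/12; Catalina 1/48; Diego 1/6; Graciela 1/48; Hugo 1/12; Lucia 1/48; Octavio 1/12; Ursula 1/48; Valentina 1/3

There is no surviving spouse, so the entire estate passes to Ines's descendants per stirpes.
Soledad left no surviving issue, so that branch lapses and is disregarded.
The estate is divided into 3 equal shares of 1/3 among Yago, Valentina, Ramiro.
Yago predeceased; the 1/3 allotted to Yago's branch passes to Yago's issue by representation.
The 1/3 is divided into 4 equal shares of 1/12 among Hugo, Beatriz, Joaquin, Octavio.
Hugo is living and takes 1/12.
Beatriz is living and takes 1/12.
Joaquin predeceased; the 1/12 allotted to Joaquin's branch passes to Joaquin's issue by representation.
The 1/12 is divided into 4 equal shares of 1/48 among Ursula, Lucia, Graciela, Catalina.
Ursula is living and takes 1/48.
Lucia is living and takes 1/48.
Graciela is living and takes 1/48.
Catalina is living and takes 1/48.
Octavio is living and takes 1/12.
Valentina is living and takes 1/3.
Ramiro predeceased; the 1/3 allotted to Ramiro's branch passes to Ramiro's issue by representation.
Ximena's line is the sole branch at this level, so the full 1/3 passes to Ximena's issue by representation.
The 1/3 is divided into 2 equal shares of 1/6 among Diego, Alonso.
Diego is living and takes 1/6.
Alonso is living and takes 1/6.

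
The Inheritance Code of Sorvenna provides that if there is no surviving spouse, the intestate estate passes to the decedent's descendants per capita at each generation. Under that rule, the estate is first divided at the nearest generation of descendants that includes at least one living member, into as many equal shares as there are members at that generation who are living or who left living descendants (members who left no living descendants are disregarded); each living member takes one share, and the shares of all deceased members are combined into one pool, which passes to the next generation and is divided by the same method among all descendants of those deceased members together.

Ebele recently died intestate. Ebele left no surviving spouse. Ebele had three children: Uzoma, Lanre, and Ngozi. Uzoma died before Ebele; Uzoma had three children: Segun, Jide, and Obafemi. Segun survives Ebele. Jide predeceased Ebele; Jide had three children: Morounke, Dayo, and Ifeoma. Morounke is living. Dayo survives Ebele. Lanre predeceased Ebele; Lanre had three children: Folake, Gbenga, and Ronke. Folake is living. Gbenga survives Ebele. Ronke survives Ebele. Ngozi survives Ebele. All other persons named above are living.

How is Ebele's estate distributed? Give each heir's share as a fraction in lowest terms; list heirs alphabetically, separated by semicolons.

Dayo 1/27; Folake 1/9; Gbenga 1/9; Ifeoma 1/27; Morounke 1/27; Ngozi 1/3; Obafemi 1/9; Ronke 1/9; Segun 1/9

There is no surviving spouse, so the entire estate passes to Ebele's descendants per capita at each generation.
At generation 1 (Uzoma, Lanre, Ngozi) there are 3 shares of (1)/3 = 1/3 each.
Living: Ngozi — each takes 1/3.
Deceased: Uzoma and Lanre. Their combined 2/3 is pooled and carried to generation 2.
At generation 2 (Segun, Jide, Obafemi, Folake, Gbenga, Ronke) there are 6 shares of (2/3)/6 = 1/9 each.
Living: Segun, Obafemi, Folake, Gbenga, and Ronke — each takes 1/9.
Deceased: Jide. That 1/9 share is carried to generation 3.
At generation 3 (Morounke, Dayo, Ifeoma) there are 3 shares of (1/9)/3 = 1/27 each.
Living: Morounke, Dayo, and Ifeoma — each takes 1/27.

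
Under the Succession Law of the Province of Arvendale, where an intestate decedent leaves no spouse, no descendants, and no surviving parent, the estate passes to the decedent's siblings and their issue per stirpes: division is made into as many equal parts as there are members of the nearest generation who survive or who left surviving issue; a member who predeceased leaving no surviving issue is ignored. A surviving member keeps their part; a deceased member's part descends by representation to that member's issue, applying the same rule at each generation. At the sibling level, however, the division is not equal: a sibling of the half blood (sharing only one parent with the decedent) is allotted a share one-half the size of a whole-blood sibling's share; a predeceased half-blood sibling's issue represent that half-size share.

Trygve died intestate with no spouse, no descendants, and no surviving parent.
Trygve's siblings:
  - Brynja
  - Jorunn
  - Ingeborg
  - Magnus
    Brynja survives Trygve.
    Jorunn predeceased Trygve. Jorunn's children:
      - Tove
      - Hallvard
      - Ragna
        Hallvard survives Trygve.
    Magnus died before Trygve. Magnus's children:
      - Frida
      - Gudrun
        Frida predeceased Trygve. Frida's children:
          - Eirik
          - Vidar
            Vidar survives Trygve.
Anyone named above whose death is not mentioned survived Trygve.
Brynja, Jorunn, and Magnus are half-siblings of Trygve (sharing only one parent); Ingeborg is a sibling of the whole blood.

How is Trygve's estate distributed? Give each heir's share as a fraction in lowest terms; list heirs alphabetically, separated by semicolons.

No spouse, descendants, or parent survives, so the estate passes to Trygve's siblings per stirpes.
Half-blood siblings count for one-half the weight of whole-blood siblings at the initial division.
Dividing 1 in proportion to weights (total weight 5/2): Brynja (weight 1/2) → 1/5; Jorunn (weight 1/2) → 1/5; Ingeborg (weight 1) → 2/5; Magnus (weight 1/2) → 1/5.
Brynja is living and takes 1/5.
Jorunn predeceased; the 1/5 allotted to Jorunn's branch passes to Jorunn's issue by representation.
The 1/5 is divided into 3 equal shares of 1/15 among Tove, Hallvard, Ragna.
Tove is living and takes 1/15.
Hallvard is living and takes 1/15.
Ragna is living and takes 1/15.
Ingeborg is living and takes 2/5.
Magnus predeceased; the 1/5 allotted to Magnus's branch passes to Magnus's issue by representation.
The 1/5 is divided into 2 equal shares of 1/10 among Frida, Gudrun.
Frida predeceased; the 1/10 allotted to Frida's branch passes to Frida's issue by representation.
The 1/10 is divided into 2 equal shares of 1/20 among Eirik, Vidar.
Eirik is living and takes 1/20.
Vidar is living and takes 1/20.
Gudrun is living and takes 1/10.

Brynja 1/5; Eirik 1/20; Gudrun 1/10; Hallvard 1/15; Ingeborg 2/5; Ragna 1/15; Tove 1/15; Vidar 1/20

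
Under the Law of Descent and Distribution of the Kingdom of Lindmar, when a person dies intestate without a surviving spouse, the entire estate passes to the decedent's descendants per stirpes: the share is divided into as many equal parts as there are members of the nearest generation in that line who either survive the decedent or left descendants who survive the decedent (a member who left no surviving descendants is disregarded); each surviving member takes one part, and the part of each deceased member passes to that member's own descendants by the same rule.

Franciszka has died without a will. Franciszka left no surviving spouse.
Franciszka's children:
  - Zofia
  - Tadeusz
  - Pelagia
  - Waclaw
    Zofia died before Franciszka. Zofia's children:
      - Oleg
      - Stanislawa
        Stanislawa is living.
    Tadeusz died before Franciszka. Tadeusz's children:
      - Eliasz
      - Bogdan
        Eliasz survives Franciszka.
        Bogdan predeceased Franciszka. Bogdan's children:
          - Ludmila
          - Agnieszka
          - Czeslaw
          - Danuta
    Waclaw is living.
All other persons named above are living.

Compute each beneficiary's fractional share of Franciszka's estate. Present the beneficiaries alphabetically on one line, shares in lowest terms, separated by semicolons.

Agnieszka 1/32; Czeslaw 1/32; Danuta 1/32; Eliasz 1/8; Ludmila 1/32; Oleg 1/8; Pelagia 1/4; Stanislawa 1/8; Waclaw 1/4

There is no surviving spouse, so the entire estate passes to Franciszka's descendants per stirpes.
The estate is divided into 4 equal shares of 1/4 among Zofia, Tadeusz, Pelagia, Waclaw.
Zofia predeceased; the 1/4 allotted to Zofia's branch passes to Zofia's issue by representation.
The 1/4 is divided into 2 equal shares of 1/8 among Oleg, Stanislawa.
Oleg is living and takes 1/8.
Stanislawa is living and takes 1/8.
Tadeusz predeceased; the 1/4 allotted to Tadeusz's branch passes to Tadeusz's issue by representation.
The 1/4 is divided into 2 equal shares of 1/8 among Eliasz, Bogdan.
Eliasz is living and takes 1/8.
Bogdan predeceased; the 1/8 allotted to Bogdan's branch passes to Bogdan's issue by representation.
The 1/8 is divided into 4 equal shares of 1/32 among Ludmila, Agnieszka, Czeslaw, Danuta.
Ludmila is living and takes 1/32.
Agnieszka is living and takes 1/32.
Czeslaw is living and takes 1/32.
Danuta is living and takes 1/32.
Pelagia is living and takes 1/4.
Waclaw is living and takes 1/4.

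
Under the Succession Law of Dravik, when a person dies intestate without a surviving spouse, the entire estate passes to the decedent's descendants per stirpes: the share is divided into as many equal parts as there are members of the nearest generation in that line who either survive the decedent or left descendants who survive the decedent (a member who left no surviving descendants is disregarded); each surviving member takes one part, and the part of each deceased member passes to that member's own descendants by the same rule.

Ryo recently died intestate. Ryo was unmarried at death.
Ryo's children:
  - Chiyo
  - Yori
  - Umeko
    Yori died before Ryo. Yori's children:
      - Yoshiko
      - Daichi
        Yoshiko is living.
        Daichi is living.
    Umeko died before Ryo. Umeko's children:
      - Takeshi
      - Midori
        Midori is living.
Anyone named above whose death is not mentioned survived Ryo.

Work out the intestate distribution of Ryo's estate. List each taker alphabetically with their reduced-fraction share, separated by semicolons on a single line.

Chiyo 1/3; Daichi 1/6; Midori 1/6; Takeshi 1/6; Yoshiko 1/6

There is no surviving spouse, so the entire estate passes to Ryo's descendants per stirpes.
The estate is divided into 3 equal shares of 1/3 among Chiyo, Yori, Umeko.
Chiyo is living and takes 1/3.
Yori predeceased; the 1/3 allotted to Yori's branch passes to Yori's issue by representation.
The 1/3 is divided into 2 equal shares of 1/6 among Yoshiko, Daichi.
Yoshiko is living and takes 1/6.
Daichi is living and takes 1/6.
Umeko predeceased; the 1/3 allotted to Umeko's branch passes to Umeko's issue by representation.
The 1/3 is divided into 2 equal shares of 1/6 among Takeshi, Midori.
Takeshi is living and takes 1/6.
Midori is living and takes 1/6.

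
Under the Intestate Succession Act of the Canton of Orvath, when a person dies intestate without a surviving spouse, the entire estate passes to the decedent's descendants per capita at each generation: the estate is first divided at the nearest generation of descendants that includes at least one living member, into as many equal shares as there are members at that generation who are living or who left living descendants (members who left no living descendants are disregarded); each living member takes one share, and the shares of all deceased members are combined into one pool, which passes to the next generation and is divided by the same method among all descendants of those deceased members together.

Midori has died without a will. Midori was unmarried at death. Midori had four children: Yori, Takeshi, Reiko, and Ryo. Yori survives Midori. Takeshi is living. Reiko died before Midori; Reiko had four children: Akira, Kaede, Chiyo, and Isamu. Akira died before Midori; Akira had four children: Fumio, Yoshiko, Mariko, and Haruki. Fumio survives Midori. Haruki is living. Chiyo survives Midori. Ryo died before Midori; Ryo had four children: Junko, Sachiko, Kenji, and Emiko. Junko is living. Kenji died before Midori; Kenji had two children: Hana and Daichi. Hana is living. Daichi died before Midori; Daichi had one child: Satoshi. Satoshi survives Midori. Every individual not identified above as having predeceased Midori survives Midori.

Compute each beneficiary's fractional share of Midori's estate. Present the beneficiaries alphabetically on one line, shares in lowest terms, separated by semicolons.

Chiyo 1/16; Emiko 1/16; Fumio 1/48; Hana 1/48; Haruki 1/48; Isamu 1/16; Junko 1/16; Kaede 1/16; Mariko 1/48; Sachiko 1/16; Satoshi 1/48; Takeshi 1/4; Yori 1/4; Yoshiko 1/48

There is no surviving spouse, so the entire estate passes to Midori's descendants per capita at each generation.
At generation 1 (Yori, Takeshi, Reiko, Ryo) there are 4 shares of (1)/4 = 1/4 each.
Living: Yori and Takeshi — each takes 1/4.
Deceased: Reiko and Ryo. Their combined 1/2 is pooled and carried to generation 2.
At generation 2 (Akira, Kaede, Chiyo, Isamu, Junko, Sachiko, Kenji, Emiko) there are 8 shares of (1/2)/8 = 1/16 each.
Living: Kaede, Chiyo, Isamu, Junko, Sachiko, and Emiko — each takes 1/16.
Deceased: Akira and Kenji. Their combined 1/8 is pooled and carried to generation 3.
At generation 3 (Fumio, Yoshiko, Mariko, Haruki, Hana, Daichi) there are 6 shares of (1/8)/6 = 1/48 each.
Living: Fumio, Yoshiko, Mariko, Haruki, and Hana — each takes 1/48.
Deceased: Daichi. That 1/48 share is carried to generation 4.
At generation 4 (Satoshi) there are 1 shares of (1/48)/1 = 1/48 each.
Living: Satoshi — each takes 1/48.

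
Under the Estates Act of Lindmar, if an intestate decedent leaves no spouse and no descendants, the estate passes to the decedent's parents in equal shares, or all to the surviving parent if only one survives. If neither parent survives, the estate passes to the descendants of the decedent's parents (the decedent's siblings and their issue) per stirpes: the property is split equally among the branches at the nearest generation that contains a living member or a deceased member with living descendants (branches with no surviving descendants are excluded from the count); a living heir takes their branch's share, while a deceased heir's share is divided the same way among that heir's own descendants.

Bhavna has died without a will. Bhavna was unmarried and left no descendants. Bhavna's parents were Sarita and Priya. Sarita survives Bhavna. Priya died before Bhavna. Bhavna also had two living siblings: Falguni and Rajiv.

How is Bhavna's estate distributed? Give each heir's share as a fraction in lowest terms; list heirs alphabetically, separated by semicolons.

Sarita 1

Only one parent, Sarita, survives, so Sarita takes the entire estate. The siblings take nothing because a surviving parent has priority.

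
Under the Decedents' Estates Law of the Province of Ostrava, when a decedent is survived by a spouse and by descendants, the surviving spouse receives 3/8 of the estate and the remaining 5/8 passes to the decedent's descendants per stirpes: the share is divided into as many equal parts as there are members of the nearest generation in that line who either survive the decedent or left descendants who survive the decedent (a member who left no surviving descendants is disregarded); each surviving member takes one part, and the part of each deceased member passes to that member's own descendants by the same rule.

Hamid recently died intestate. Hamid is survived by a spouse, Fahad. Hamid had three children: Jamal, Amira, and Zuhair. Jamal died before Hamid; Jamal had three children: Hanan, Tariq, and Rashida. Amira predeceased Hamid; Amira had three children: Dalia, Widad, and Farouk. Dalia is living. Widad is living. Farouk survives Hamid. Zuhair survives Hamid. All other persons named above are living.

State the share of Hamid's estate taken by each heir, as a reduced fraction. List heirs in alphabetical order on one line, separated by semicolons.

Dalia 5/72; Fahad 3/8; Farouk 5/72; Hanan 5/72; Rashida 5/72; Tariq 5/72; Widad 5/72; Zuhair 5/24

Fahad, as surviving spouse, takes 3/8.
The remaining 5/8 passes to Hamid's descendants per stirpes.
The 5/8 is divided into 3 equal shares of 5/24 among Jamal, Amira, Zuhair.
Jamal predeceased; the 5/24 allotted to Jamal's branch passes to Jamal's issue by representation.
The 5/24 is divided into 3 equal shares of 5/72 among Hanan, Tariq, Rashida.
Hanan is living and takes 5/72.
Tariq is living and takes 5/72.
Rashida is living and takes 5/72.
Amira predeceased; the 5/24 allotted to Amira's branch passes to Amira's issue by representation.
The 5/24 is divided into 3 equal shares of 5/72 among Dalia, Widad, Farouk.
Dalia is living and takes 5/72.
Widad is living and takes 5/72.
Farouk is living and takes 5/72.
Zuhair is living and takes 5/24.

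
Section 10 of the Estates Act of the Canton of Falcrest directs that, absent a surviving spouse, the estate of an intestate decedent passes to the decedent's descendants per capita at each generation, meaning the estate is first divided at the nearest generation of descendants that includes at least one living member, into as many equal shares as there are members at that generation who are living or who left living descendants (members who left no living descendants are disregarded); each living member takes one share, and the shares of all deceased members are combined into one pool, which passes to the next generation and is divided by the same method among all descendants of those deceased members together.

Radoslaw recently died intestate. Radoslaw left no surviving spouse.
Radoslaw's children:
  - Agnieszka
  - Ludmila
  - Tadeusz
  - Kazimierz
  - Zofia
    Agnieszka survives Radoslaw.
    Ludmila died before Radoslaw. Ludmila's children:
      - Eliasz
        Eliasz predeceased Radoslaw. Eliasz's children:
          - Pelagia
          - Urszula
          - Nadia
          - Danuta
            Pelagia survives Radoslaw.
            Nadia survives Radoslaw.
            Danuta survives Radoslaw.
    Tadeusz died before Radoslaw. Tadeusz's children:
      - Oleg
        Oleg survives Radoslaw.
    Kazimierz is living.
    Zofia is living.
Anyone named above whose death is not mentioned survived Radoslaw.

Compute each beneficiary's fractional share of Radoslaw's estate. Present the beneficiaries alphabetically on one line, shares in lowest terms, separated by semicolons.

There is no surviving spouse, so the entire estate passes to Radoslaw's descendants per capita at each generation.
At generation 1 (Agnieszka, Ludmila, Tadeusz, Kazimierz, Zofia) there are 5 shares of (1)/5 = 1/5 each.
Living: Agnieszka, Kazimierz, and Zofia — each takes 1/5.
Deceased: Ludmila and Tadeusz. Their combined 2/5 is pooled and carried to generation 2.
At generation 2 (Eliasz, Oleg) there are 2 shares of (2/5)/2 = 1/5 each.
Living: Oleg — each takes 1/5.
Deceased: Eliasz. That 1/5 share is carried to generation 3.
At generation 3 (Pelagia, Urszula, Nadia, Danuta) there are 4 shares of (1/5)/4 = 1/20 each.
Living: Pelagia, Urszula, Nadia, and Danuta — each takes 1/20.

Agnieszka 1/5; Danuta 1/20; Kazimierz 1/5; Nadia 1/20; Oleg 1/5; Pelagia 1/20; Urszula 1/20; Zofia 1/5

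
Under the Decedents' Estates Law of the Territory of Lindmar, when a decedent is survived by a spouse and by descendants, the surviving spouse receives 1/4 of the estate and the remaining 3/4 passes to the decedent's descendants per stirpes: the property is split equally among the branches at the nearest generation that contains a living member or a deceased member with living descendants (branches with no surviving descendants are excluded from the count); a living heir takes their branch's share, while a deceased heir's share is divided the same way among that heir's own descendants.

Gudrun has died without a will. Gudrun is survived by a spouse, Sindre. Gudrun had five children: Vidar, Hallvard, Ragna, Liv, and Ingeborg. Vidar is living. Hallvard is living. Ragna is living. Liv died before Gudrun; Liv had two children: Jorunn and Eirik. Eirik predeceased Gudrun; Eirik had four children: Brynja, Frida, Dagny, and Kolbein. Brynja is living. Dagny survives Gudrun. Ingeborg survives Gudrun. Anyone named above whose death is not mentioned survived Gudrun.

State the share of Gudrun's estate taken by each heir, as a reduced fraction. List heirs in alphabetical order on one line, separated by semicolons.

Sindre, as surviving spouse, takes 1/4.
The remaining 3/4 passes to Gudrun's descendants per stirpes.
The 3/4 is divided into 5 equal shares of 3/20 among Vidar, Hallvard, Ragna, Liv, Ingeborg.
Vidar is living and takes 3/20.
Hallvard is living and takes 3/20.
Ragna is living and takes 3/20.
Liv predeceased; the 3/20 allotted to Liv's branch passes to Liv's issue by representation.
The 3/20 is divided into 2 equal shares of 3/40 among Jorunn, Eirik.
Jorunn is living and takes 3/40.
Eirik predeceased; the 3/40 allotted to Eirik's branch passes to Eirik's issue by representation.
The 3/40 is divided into 4 equal shares of 3/160 among Brynja, Frida, Dagny, Kolbein.
Brynja is living and takes 3/160.
Frida is living and takes 3/160.
Dagny is living and takes 3/160.
Kolbein is living and takes 3/160.
Ingeborg is living and takes 3/20.

Brynja 3/160; Dagny 3/160; Frida 3/160; Hallvard 3/20; Ingeborg 3/20; Jorunn 3/40; Kolbein 3/160; Ragna 3/20; Sindre 1/4; Vidar 3/20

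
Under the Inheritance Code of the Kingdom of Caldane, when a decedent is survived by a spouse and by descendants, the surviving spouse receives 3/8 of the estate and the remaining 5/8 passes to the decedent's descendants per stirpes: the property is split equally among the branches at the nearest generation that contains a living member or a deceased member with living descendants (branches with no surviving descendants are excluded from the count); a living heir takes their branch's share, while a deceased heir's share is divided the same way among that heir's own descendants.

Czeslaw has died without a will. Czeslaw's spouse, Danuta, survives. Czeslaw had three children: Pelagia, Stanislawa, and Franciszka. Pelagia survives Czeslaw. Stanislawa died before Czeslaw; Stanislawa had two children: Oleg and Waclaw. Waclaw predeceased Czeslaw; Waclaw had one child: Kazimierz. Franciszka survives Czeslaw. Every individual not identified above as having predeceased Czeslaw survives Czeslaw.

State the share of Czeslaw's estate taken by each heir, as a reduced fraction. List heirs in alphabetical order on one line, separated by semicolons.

Danuta, as surviving spouse, takes 3/8.
The remaining 5/8 passes to Czeslaw's descendants per stirpes.
The 5/8 is divided into 3 equal shares of 5/24 among Pelagia, Stanislawa, Franciszka.
Pelagia is living and takes 5/24.
Stanislawa predeceased; the 5/24 allotted to Stanislawa's branch passes to Stanislawa's issue by representation.
The 5/24 is divided into 2 equal shares of 5/48 among Oleg, Waclaw.
Oleg is living and takes 5/48.
Waclaw predeceased; the 5/48 allotted to Waclaw's branch passes to Waclaw's issue by representation.
Kazimierz is the sole taker at this level and receives the full 5/48.
Franciszka is living and takes 5/24.

Danuta 3/8; Franciszka 5/24; Kazimierz 5/48; Oleg 5/48; Pelagia 5/24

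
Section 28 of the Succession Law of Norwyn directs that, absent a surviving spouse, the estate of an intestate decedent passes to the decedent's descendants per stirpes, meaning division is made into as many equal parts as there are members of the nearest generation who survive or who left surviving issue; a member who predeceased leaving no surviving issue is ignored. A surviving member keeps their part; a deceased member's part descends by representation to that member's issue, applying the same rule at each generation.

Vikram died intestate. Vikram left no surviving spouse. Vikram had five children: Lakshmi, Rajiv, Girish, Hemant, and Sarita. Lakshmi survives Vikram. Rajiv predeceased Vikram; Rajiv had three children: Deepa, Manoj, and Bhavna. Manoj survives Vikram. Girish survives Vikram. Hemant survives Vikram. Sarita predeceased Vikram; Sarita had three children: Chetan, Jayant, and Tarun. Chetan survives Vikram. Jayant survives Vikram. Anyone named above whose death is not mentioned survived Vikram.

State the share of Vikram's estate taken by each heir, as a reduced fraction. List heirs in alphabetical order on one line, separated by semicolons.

Bhavna 1/15; Chetan 1/15; Deepa 1/15; Girish 1/5; Hemant 1/5; Jayant 1/15; Lakshmi 1/5; Manoj 1/15; Tarun 1/15

There is no surviving spouse, so the entire estate passes to Vikram's descendants per stirpes.
The estate is divided into 5 equal shares of 1/5 among Lakshmi, Rajiv, Girish, Hemant, Sarita.
Lakshmi is living and takes 1/5.
Rajiv predeceased; the 1/5 allotted to Rajiv's branch passes to Rajiv's issue by representation.
The 1/5 is divided into 3 equal shares of 1/15 among Deepa, Manoj, Bhavna.
Deepa is living and takes 1/15.
Manoj is living and takes 1/15.
Bhavna is living and takes 1/15.
Girish is living and takes 1/5.
Hemant is living and takes 1/5.
Sarita predeceased; the 1/5 allotted to Sarita's branch passes to Sarita's issue by representation.
The 1/5 is divided into 3 equal shares of 1/15 among Chetan, Jayant, Tarun.
Chetan is living and takes 1/15.
Jayant is living and takes 1/15.
Tarun is living and takes 1/15.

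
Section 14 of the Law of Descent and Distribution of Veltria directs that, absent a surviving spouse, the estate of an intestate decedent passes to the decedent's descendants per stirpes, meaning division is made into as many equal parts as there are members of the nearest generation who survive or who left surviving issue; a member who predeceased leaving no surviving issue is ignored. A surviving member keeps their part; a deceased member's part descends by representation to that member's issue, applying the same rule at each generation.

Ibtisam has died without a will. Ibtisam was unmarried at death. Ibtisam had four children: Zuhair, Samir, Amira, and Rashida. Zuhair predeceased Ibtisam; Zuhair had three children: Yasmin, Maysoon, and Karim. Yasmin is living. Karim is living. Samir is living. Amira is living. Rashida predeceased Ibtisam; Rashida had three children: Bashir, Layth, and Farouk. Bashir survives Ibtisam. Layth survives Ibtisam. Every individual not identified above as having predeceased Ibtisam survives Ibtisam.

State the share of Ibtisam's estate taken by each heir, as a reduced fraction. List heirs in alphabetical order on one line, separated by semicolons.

Amira 1/4; Bashir 1/12; Farouk 1/12; Karim 1/12; Layth 1/12; Maysoon 1/12; Samir 1/4; Yasmin 1/12

There is no surviving spouse, so the entire estate passes to Ibtisam's descendants per stirpes.
The estate is divided into 4 equal shares of 1/4 among Zuhair, Samir, Amira, Rashida.
Zuhair predeceased; the 1/4 allotted to Zuhair's branch passes to Zuhair's issue by representation.
The 1/4 is divided into 3 equal shares of 1/12 among Yasmin, Maysoon, Karim.
Yasmin is living and takes 1/12.
Maysoon is living and takes 1/12.
Karim is living and takes 1/12.
Samir is living and takes 1/4.
Amira is living and takes 1/4.
Rashida predeceased; the 1/4 allotted to Rashida's branch passes to Rashida's issue by representation.
The 1/4 is divided into 3 equal shares of 1/12 among Bashir, Layth, Farouk.
Bashir is living and takes 1/12.
Layth is living and takes 1/12.
Farouk is living and takes 1/12.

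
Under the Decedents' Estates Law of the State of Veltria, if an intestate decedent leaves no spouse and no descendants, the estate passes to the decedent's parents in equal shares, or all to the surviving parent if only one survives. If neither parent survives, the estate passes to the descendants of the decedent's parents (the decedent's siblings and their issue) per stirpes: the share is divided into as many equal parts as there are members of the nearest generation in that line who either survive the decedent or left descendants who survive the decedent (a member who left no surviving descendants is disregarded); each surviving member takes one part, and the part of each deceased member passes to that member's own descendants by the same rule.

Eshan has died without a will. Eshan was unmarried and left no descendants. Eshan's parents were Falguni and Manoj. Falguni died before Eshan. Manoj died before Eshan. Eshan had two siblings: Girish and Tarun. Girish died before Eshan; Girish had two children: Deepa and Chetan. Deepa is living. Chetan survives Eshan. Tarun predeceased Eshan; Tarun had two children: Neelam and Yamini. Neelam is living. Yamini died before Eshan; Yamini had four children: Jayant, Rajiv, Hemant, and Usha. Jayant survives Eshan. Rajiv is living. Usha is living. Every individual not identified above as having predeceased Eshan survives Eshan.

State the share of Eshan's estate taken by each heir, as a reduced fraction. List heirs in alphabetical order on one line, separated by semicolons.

Neither parent survives and there are no descendants, so the estate passes to Eshan's siblings and their issue per stirpes.
The estate is divided into 2 equal shares of 1/2 among Girish, Tarun.
Girish predeceased; the 1/2 allotted to Girish's branch passes to Girish's issue by representation.
The 1/2 is divided into 2 equal shares of 1/4 among Deepa, Chetan.
Deepa is living and takes 1/4.
Chetan is living and takes 1/4.
Tarun predeceased; the 1/2 allotted to Tarun's branch passes to Tarun's issue by representation.
The 1/2 is divided into 2 equal shares of 1/4 among Neelam, Yamini.
Neelam is living and takes 1/4.
Yamini predeceased; the 1/4 allotted to Yamini's branch passes to Yamini's issue by representation.
The 1/4 is divided into 4 equal shares of 1/16 among Jayant, Rajiv, Hemant, Usha.
Jayant is living and takes 1/16.
Rajiv is living and takes 1/16.
Hemant is living and takes 1/16.
Usha is living and takes 1/16.

Chetan 1/4; Deepa 1/4; Hemant 1/16; Jayant 1/16; Neelam 1/4; Rajiv 1/16; Usha 1/16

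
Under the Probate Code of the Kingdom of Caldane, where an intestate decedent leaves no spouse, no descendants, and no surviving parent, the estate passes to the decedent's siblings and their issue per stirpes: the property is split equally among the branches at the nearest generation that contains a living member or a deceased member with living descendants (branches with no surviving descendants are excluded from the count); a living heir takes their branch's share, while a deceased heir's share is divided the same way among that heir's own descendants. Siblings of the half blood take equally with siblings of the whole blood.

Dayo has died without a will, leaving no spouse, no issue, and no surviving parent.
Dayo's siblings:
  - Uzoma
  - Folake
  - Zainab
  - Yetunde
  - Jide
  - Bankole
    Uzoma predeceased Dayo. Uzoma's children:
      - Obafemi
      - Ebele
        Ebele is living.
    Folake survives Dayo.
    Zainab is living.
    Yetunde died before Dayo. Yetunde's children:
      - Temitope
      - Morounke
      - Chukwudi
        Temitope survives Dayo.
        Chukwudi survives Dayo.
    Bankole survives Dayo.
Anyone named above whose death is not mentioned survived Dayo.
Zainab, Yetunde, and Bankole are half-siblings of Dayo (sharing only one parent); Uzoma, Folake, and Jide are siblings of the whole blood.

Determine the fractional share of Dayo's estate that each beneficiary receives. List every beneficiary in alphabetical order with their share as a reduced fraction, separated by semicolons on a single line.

No spouse, descendants, or parent survives, so the estate passes to Dayo's siblings per stirpes.
Half-blood and whole-blood siblings take equally under the stated rule.
The estate is divided into 6 equal shares of 1/6 among Uzoma, Folake, Zainab, Yetunde, Jide, Bankole.
Uzoma predeceased; the 1/6 allotted to Uzoma's branch passes to Uzoma's issue by representation.
The 1/6 is divided into 2 equal shares of 1/12 among Obafemi, Ebele.
Obafemi is living and takes 1/12.
Ebele is living and takes 1/12.
Folake is living and takes 1/6.
Zainab is living and takes 1/6.
Yetunde predeceased; the 1/6 allotted to Yetunde's branch passes to Yetunde's issue by representation.
The 1/6 is divided into 3 equal shares of 1/18 among Temitope, Morounke, Chukwudi.
Temitope is living and takes 1/18.
Morounke is living and takes 1/18.
Chukwudi is living and takes 1/18.
Jide is living and takes 1/6.
Bankole is living and takes 1/6.

Bankole 1/6; Chukwudi 1/18; Ebele 1/12; Folake 1/6; Jide 1/6; Morounke 1/18; Obafemi 1/12; Temitope 1/18; Zainab 1/6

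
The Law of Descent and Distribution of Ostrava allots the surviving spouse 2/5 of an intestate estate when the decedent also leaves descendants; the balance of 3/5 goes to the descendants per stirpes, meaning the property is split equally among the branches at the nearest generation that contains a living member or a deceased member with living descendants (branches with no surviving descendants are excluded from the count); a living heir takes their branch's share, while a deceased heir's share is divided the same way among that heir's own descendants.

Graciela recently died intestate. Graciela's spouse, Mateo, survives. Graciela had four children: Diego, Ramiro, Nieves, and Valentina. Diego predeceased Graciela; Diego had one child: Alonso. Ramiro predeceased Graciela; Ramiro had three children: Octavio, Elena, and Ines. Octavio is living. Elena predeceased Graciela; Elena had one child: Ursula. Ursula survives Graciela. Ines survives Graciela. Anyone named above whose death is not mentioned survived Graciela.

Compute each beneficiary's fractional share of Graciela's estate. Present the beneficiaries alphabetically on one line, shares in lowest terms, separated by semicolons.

Mateo, as surviving spouse, takes 2/5.
The remaining 3/5 passes to Graciela's descendants per stirpes.
The 3/5 is divided into 4 equal shares of 3/20 among Diego, Ramiro, Nieves, Valentina.
Diego predeceased; the 3/20 allotted to Diego's branch passes to Diego's issue by representation.
Alonso is the sole taker at this level and receives the full 3/20.
Ramiro predeceased; the 3/20 allotted to Ramiro's branch passes to Ramiro's issue by representation.
The 3/20 is divided into 3 equal shares of 1/20 among Octavio, Elena, Ines.
Octavio is living and takes 1/20.
Elena predeceased; the 1/20 allotted to Elena's branch passes to Elena's issue by representation.
Ursula is the sole taker at this level and receives the full 1/20.
Ines is living and takes 1/20.
Nieves is living and takes 3/20.
Valentina is living and takes 3/20.

Alonso 3/20; Ines 1/20; Mateo 2/5; Nieves 3/20; Octavio 1/20; Ursula 1/20; Valentina 3/20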